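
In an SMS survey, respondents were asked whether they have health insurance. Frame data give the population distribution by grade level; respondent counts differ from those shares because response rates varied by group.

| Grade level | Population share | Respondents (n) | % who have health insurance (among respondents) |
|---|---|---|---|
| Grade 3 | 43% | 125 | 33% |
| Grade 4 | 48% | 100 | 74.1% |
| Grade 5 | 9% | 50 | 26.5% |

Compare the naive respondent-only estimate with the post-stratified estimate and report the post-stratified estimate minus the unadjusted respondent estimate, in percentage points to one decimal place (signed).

Unadjusted (pooled respondent) estimate weights by respondent counts:
  (125/275)×33 + (100/275)×74.1 + (50/275)×26.5 = 46.7636%
Post-stratified estimate weights by population shares:
  0.43×33 + 0.48×74.1 + 0.09×26.5 = 52.143%
Difference = 52.143 − 46.7636 = 5.3794 pp.

+5.4 percentage points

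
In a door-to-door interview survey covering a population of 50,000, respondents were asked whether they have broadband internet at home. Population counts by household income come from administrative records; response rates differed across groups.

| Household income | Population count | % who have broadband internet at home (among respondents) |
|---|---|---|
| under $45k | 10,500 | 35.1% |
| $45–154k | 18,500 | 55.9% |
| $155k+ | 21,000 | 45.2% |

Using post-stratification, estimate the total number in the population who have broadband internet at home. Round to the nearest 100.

23,500

Apply each group's respondent rate to its population count:
  under $45k: 10,500 × 35.1% = 3685.5
  $45–154k: 18,500 × 55.9% = 10341.5
  $155k+: 21,000 × 45.2% = 9492
Estimated total = 23,519 → 23,500.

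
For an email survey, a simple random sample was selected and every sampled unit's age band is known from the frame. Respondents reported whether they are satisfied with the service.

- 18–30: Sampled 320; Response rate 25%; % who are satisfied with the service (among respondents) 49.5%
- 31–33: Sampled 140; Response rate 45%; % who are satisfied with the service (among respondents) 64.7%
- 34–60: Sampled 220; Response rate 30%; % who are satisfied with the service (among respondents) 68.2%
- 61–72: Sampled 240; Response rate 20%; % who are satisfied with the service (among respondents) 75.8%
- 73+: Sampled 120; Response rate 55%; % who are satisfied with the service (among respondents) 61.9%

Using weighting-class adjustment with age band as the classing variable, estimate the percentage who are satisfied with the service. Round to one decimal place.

63.0%

Each respondent's weight = sampled/responded in their class; summing within a class gives n_sampled, so:
  18–30: 320 × 49.5 = 15,840
  31–33: 140 × 64.7 = 9058
  34–60: 220 × 68.2 = 15,004
  61–72: 240 × 75.8 = 18,192
  73+: 120 × 61.9 = 7428
Adjusted estimate = 65,522 / 1,040 = 63.0019 → 63.0%.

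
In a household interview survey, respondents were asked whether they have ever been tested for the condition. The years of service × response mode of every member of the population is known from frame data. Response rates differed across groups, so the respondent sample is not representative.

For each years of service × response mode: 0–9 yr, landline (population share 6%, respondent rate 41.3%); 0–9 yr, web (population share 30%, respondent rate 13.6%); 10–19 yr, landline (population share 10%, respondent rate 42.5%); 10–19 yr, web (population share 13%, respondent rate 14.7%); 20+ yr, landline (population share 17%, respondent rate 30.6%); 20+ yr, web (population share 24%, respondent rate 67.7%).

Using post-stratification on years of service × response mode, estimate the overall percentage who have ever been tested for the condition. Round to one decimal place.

Post-stratification weights by population share, not respondent share:
  0–9 yr, landline: 0.06 × 41.3 = 2.478
  0–9 yr, web: 0.3 × 13.6 = 4.08
  10–19 yr, landline: 0.1 × 42.5 = 4.25
  10–19 yr, web: 0.13 × 14.7 = 1.911
  20+ yr, landline: 0.17 × 30.6 = 5.202
  20+ yr, web: 0.24 × 67.7 = 16.248
Post-stratified estimate = 34.169 → 34.2%.

34.2%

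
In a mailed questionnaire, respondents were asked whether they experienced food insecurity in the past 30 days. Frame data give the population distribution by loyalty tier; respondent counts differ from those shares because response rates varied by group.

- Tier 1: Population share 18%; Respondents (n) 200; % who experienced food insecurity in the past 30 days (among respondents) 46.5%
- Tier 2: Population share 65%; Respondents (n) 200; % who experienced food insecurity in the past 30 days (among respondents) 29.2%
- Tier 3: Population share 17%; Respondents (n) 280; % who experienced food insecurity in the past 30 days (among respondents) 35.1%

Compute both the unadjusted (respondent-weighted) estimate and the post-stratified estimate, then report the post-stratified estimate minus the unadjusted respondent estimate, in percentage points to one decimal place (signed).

-3.4 percentage points

Naive respondent-only estimate (weights = respondent counts):
  (200/680)×46.5 + (200/680)×29.2 + (280/680)×35.1 = 36.7176%
Post-stratifying to population shares instead:
  0.18×46.5 + 0.65×29.2 + 0.17×35.1 = 33.317%
Difference = 33.317 − 36.7176 = -3.4006 pp.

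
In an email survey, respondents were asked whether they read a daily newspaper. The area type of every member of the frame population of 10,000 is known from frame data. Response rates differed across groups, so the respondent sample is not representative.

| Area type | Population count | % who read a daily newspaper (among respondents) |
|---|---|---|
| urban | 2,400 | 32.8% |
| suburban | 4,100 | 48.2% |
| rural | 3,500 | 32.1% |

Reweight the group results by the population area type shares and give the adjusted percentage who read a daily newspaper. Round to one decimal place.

38.9%

Reweight to the known area type distribution:
  urban: (2,400/10,000) × 32.8 = 7.872
  suburban: (4,100/10,000) × 48.2 = 19.762
  rural: (3,500/10,000) × 32.1 = 11.235
Post-stratified estimate = 38.869 → 38.9%.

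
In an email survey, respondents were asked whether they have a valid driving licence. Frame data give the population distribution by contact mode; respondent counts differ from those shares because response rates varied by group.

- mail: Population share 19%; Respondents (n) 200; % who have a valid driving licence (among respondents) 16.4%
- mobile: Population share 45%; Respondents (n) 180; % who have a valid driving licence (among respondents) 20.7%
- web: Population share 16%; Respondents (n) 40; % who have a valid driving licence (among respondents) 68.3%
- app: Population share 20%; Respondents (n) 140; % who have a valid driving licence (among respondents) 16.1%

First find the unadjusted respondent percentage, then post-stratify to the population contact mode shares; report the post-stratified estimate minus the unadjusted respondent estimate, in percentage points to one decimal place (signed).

+5.2 percentage points

Without adjustment, the pooled respondent share is:
  (200/560)×16.4 + (180/560)×20.7 + (40/560)×68.3 + (140/560)×16.1 = 21.4143%
Post-stratifying to population shares instead:
  0.19×16.4 + 0.45×20.7 + 0.16×68.3 + 0.2×16.1 = 26.579%
Difference = 26.579 − 21.4143 = 5.1647 pp.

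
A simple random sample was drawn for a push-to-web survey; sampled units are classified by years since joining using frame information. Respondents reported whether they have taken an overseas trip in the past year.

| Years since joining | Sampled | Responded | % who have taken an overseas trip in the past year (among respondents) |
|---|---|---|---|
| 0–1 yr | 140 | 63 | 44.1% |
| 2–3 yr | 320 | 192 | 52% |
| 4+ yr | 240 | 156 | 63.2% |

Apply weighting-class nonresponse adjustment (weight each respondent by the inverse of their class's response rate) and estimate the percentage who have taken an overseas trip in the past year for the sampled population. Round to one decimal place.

Class response rates: 0–1 yr 63/140 = 45%, 2–3 yr 192/320 = 60%, 4+ yr 156/240 = 65%.
With weight = n_sampled/n_responded per class, the weighted class total is n_sampled:
  0–1 yr: 140 × 44.1 = 6174
  2–3 yr: 320 × 52 = 16,640
  4+ yr: 240 × 63.2 = 15,168
Adjusted estimate = 37,982 / 700 = 54.26 → 54.3%.

54.3%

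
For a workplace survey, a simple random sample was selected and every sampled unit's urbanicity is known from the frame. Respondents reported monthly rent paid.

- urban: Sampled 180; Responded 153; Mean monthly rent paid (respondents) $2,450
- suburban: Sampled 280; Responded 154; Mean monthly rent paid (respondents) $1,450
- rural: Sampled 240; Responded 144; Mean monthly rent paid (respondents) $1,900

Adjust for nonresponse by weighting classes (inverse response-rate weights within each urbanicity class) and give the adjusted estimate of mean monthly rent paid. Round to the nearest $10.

Response rates by class: urban 153/180 = 85%, suburban 154/280 = 55%, rural 144/240 = 60%.
Inverse-response-rate weighting restores each class to its sampled count, so class totals weight by n_sampled:
  urban: 180 × 2450 = 441,000
  suburban: 280 × 1450 = 406,000
  rural: 240 × 1900 = 456,000
Adjusted estimate = 1,303,000 / 700 = 1861.43 → $1,860.

$1,860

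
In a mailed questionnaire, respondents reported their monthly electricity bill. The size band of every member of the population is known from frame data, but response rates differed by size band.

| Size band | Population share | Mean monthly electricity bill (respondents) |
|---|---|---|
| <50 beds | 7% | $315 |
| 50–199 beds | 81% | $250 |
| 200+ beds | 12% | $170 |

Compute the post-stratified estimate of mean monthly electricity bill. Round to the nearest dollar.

$245

Each cell contributes population-share × respondent value:
  <50 beds: 0.07 × 315 = 22.05
  50–199 beds: 0.81 × 250 = 202.5
  200+ beds: 0.12 × 170 = 20.4
Post-stratified estimate = 244.95 → $245.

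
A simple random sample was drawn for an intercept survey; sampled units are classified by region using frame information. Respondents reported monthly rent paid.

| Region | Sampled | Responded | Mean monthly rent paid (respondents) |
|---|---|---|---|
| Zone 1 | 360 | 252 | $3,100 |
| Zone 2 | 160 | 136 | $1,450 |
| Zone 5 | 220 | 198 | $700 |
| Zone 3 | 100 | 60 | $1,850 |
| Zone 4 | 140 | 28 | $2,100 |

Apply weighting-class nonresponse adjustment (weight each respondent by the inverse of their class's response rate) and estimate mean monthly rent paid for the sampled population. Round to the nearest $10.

Class response rates: Zone 1 252/360 = 70%, Zone 2 136/160 = 85%, Zone 5 198/220 = 90%, Zone 3 60/100 = 60%, Zone 4 28/140 = 20%.
With weight = n_sampled/n_responded per class, the weighted class total is n_sampled:
  Zone 1: 360 × 3100 = 1,116,000
  Zone 2: 160 × 1450 = 232,000
  Zone 5: 220 × 700 = 154,000
  Zone 3: 100 × 1850 = 185,000
  Zone 4: 140 × 2100 = 294,000
Adjusted estimate = 1,981,000 / 980 = 2021.43 → $2,020.

$2,020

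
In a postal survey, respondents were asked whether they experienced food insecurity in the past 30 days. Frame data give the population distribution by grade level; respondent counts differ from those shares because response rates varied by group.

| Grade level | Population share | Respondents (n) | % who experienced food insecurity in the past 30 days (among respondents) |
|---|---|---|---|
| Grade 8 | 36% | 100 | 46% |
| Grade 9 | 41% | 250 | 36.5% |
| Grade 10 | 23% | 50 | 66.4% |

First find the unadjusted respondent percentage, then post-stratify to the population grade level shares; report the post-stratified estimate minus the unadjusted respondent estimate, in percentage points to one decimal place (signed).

+4.2 percentage points

Naive respondent-only estimate (weights = respondent counts):
  (100/400)×46 + (250/400)×36.5 + (50/400)×66.4 = 42.6125%
Post-stratifying to population shares instead:
  0.36×46 + 0.41×36.5 + 0.23×66.4 = 46.797%
Difference = 46.797 − 42.6125 = 4.1845 pp.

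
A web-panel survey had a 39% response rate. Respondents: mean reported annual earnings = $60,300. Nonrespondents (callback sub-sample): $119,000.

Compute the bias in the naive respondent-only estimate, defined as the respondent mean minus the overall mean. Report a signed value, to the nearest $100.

Nonresponse fraction = 1 − 0.39 = 0.61.
Bias = (nonresponse fraction) × (respondent mean − nonrespondent mean)
     = 0.61 × (60,300 − 119,000) = 0.61 × -58,700 = -35,807.

-$35,800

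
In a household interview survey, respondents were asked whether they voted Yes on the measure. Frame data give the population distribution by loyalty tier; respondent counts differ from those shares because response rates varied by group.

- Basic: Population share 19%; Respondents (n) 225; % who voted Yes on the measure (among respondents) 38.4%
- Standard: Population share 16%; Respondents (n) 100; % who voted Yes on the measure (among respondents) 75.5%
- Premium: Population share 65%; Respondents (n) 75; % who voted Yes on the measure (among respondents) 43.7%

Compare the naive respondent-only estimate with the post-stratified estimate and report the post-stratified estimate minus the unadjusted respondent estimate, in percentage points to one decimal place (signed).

Unadjusted (pooled respondent) estimate weights by respondent counts:
  (225/400)×38.4 + (100/400)×75.5 + (75/400)×43.7 = 48.6688%
Post-stratified estimate weights by population shares:
  0.19×38.4 + 0.16×75.5 + 0.65×43.7 = 47.781%
Difference = 47.781 − 48.6688 = -0.8878 pp.

-0.9 percentage points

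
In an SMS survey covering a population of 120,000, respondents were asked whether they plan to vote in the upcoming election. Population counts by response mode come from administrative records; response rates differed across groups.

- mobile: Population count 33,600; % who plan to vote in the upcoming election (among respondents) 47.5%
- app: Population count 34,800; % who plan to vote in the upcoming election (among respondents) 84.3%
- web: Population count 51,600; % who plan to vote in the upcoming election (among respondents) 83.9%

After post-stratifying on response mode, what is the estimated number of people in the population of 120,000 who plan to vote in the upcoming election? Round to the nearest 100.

Estimated count per cell = population count × respondent percentage:
  mobile: 33,600 × 47.5% = 15,960
  app: 34,800 × 84.3% = 29336.4
  web: 51,600 × 83.9% = 43292.4
Estimated total = 88588.8 → 88,600.

88,600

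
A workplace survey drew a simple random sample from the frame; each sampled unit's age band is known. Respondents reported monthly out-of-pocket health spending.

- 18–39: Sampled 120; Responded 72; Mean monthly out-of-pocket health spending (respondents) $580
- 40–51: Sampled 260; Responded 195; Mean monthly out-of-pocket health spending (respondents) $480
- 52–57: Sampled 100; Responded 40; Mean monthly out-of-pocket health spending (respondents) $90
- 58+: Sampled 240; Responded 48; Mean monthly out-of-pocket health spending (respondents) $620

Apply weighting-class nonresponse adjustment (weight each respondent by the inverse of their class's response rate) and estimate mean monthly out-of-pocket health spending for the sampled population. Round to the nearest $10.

Response rates by class: 18–39 72/120 = 60%, 40–51 195/260 = 75%, 52–57 40/100 = 40%, 58+ 48/240 = 20%.
Each respondent's weight = sampled/responded in their class; summing within a class gives n_sampled, so:
  18–39: 120 × 580 = 69,600
  40–51: 260 × 480 = 124,800
  52–57: 100 × 90 = 9000
  58+: 240 × 620 = 148,800
Adjusted estimate = 352,200 / 720 = 489.167 → $490.

$490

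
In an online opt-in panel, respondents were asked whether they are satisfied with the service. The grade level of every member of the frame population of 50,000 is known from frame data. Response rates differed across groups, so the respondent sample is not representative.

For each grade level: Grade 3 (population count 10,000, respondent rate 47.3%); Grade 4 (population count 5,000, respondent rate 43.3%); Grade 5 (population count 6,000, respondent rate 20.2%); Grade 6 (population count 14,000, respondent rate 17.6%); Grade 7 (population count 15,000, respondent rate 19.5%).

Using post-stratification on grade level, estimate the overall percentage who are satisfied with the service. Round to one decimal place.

Weight each group's respondent value by its population share:
  Grade 3: (10,000/50,000) × 47.3 = 9.46
  Grade 4: (5,000/50,000) × 43.3 = 4.33
  Grade 5: (6,000/50,000) × 20.2 = 2.424
  Grade 6: (14,000/50,000) × 17.6 = 4.928
  Grade 7: (15,000/50,000) × 19.5 = 5.85
Post-stratified estimate = 26.992 → 27.0%.

27.0%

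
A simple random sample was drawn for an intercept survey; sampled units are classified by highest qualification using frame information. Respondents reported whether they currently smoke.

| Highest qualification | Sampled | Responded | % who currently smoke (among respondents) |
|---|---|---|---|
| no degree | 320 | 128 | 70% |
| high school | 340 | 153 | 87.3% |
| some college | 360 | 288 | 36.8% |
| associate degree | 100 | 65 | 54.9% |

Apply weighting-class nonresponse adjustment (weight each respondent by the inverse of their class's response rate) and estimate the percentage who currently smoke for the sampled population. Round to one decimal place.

Class response rates: no degree 128/320 = 40%, high school 153/340 = 45%, some college 288/360 = 80%, associate degree 65/100 = 65%.
With weight = n_sampled/n_responded per class, the weighted class total is n_sampled:
  no degree: 320 × 70 = 22,400
  high school: 340 × 87.3 = 29,682
  some college: 360 × 36.8 = 13248
  associate degree: 100 × 54.9 = 5490
Adjusted estimate = 70,820 / 1,120 = 63.2321 → 63.2%.

63.2%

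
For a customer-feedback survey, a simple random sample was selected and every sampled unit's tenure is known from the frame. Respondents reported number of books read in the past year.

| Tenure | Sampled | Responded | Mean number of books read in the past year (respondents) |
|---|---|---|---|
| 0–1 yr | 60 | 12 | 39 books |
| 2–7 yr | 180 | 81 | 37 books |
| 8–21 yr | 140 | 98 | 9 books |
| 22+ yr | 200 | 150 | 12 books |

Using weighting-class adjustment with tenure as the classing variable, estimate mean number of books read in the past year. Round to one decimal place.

21.8

Class response rates: 0–1 yr 12/60 = 20%, 2–7 yr 81/180 = 45%, 8–21 yr 98/140 = 70%, 22+ yr 150/200 = 75%.
With weight = n_sampled/n_responded per class, the weighted class total is n_sampled:
  0–1 yr: 60 × 39 = 2340
  2–7 yr: 180 × 37 = 6660
  8–21 yr: 140 × 9 = 1260
  22+ yr: 200 × 12 = 2400
Adjusted estimate = 12,660 / 580 = 21.8276 → 21.8.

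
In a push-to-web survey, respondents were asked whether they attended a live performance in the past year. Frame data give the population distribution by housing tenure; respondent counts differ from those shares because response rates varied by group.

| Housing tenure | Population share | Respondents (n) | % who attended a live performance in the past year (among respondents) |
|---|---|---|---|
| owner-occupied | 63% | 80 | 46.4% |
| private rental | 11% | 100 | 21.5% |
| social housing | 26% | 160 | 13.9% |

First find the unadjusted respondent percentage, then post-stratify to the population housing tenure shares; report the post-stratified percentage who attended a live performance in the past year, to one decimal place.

35.2%

Without adjustment, the pooled respondent share is:
  (80/340)×46.4 + (100/340)×21.5 + (160/340)×13.9 = 23.7824%
Reweighting by population housing tenure shares:
  0.63×46.4 + 0.11×21.5 + 0.26×13.9 = 35.211%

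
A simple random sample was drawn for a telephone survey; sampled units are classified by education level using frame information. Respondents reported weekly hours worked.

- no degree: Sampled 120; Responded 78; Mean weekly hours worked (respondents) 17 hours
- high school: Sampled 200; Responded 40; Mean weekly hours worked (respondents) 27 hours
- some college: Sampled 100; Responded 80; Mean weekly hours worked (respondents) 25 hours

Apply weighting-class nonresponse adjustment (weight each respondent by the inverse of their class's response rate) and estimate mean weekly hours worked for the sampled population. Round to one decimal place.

23.7

Response rates by class: no degree 78/120 = 65%, high school 40/200 = 20%, some college 80/100 = 80%.
With weight = n_sampled/n_responded per class, the weighted class total is n_sampled:
  no degree: 120 × 17 = 2040
  high school: 200 × 27 = 5400
  some college: 100 × 25 = 2500
Adjusted estimate = 9940 / 420 = 23.6667 → 23.7.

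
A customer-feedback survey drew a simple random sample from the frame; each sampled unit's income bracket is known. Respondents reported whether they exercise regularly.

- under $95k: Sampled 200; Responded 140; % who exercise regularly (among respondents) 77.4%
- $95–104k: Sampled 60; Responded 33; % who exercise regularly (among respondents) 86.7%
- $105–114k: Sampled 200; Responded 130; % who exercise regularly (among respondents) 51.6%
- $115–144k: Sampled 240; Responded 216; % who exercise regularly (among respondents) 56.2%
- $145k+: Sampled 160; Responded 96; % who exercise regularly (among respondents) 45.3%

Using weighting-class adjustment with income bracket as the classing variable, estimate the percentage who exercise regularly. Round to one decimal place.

60.2%

Class response rates: under $95k 140/200 = 70%, $95–104k 33/60 = 55%, $105–114k 130/200 = 65%, $115–144k 216/240 = 90%, $145k+ 96/160 = 60%.
Weighting each respondent by the inverse class response rate inflates each class back to its sampled size, so the class weight is n_sampled:
  under $95k: 200 × 77.4 = 15480
  $95–104k: 60 × 86.7 = 5202
  $105–114k: 200 × 51.6 = 10,320
  $115–144k: 240 × 56.2 = 13,488
  $145k+: 160 × 45.3 = 7248
Adjusted estimate = 51,738 / 860 = 60.1605 → 60.2%.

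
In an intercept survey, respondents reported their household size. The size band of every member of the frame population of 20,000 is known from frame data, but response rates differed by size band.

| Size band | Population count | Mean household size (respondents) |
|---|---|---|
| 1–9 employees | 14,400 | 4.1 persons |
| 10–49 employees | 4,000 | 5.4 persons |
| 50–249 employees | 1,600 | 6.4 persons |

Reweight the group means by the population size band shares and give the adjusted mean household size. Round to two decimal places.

Post-stratification weights by population share, not respondent share:
  1–9 employees: (14,400/20,000) × 4.1 = 2.952
  10–49 employees: (4,000/20,000) × 5.4 = 1.08
  50–249 employees: (1,600/20,000) × 6.4 = 0.512
Post-stratified estimate = 4.544 → 4.54.

4.54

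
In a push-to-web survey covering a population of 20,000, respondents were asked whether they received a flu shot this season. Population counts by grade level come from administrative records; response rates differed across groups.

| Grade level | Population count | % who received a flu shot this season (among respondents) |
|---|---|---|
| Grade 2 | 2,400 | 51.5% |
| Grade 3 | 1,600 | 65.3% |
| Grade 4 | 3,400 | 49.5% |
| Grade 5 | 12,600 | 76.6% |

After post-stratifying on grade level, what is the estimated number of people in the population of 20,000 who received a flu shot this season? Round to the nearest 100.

13,600

Each cell contributes its population count × the respondent rate:
  Grade 2: 2,400 × 51.5% = 1236
  Grade 3: 1,600 × 65.3% = 1044.8
  Grade 4: 3,400 × 49.5% = 1683
  Grade 5: 12,600 × 76.6% = 9651.6
Estimated total = 13615.4 → 13,600.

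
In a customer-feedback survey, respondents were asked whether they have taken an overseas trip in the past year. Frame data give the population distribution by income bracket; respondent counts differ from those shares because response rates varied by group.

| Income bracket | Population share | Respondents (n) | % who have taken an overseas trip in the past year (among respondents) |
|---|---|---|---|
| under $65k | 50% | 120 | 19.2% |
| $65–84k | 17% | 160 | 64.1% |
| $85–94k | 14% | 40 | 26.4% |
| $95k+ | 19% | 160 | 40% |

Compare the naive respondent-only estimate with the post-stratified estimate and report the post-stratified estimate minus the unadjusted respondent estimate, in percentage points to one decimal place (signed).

-9.9 percentage points

Naive respondent-only estimate (weights = respondent counts):
  (120/480)×19.2 + (160/480)×64.1 + (40/480)×26.4 + (160/480)×40 = 41.7%
Reweighting by population income bracket shares:
  0.5×19.2 + 0.17×64.1 + 0.14×26.4 + 0.19×40 = 31.793%
Difference = 31.793 − 41.7 = -9.907 pp.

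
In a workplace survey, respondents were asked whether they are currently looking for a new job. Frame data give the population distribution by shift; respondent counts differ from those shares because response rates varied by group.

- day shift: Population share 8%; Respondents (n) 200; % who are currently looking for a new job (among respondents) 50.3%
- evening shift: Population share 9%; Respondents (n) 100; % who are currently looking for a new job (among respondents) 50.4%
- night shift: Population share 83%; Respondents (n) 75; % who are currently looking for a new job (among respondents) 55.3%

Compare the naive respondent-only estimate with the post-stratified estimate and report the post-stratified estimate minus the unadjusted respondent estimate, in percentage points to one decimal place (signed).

Naive respondent-only estimate (weights = respondent counts):
  (200/375)×50.3 + (100/375)×50.4 + (75/375)×55.3 = 51.3267%
Post-stratified estimate weights by population shares:
  0.08×50.3 + 0.09×50.4 + 0.83×55.3 = 54.459%
Difference = 54.459 − 51.3267 = 3.1323 pp.

+3.1 percentage points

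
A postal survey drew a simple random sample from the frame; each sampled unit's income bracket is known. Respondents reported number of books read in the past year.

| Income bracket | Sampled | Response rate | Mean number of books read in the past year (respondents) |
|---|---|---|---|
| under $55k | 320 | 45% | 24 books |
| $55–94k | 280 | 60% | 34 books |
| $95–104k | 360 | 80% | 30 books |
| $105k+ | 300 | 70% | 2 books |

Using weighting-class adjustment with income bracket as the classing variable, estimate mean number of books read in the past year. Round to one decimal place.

22.7

Inverse-response-rate weighting restores each class to its sampled count, so class totals weight by n_sampled:
  under $55k: 320 × 24 = 7680
  $55–94k: 280 × 34 = 9520
  $95–104k: 360 × 30 = 10,800
  $105k+: 300 × 2 = 600
Adjusted estimate = 28,600 / 1,260 = 22.6984 → 22.7.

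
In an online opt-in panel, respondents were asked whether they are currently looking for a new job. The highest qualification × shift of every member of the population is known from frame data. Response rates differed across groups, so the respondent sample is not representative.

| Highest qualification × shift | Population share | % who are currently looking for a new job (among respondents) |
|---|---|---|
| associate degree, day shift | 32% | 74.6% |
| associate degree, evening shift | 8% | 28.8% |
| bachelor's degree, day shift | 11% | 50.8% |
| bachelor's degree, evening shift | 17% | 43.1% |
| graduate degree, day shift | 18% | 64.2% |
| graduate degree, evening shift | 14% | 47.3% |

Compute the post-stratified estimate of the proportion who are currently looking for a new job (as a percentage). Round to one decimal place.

Weight each group's respondent value by its population share:
  associate degree, day shift: 0.32 × 74.6 = 23.872
  associate degree, evening shift: 0.08 × 28.8 = 2.304
  bachelor's degree, day shift: 0.11 × 50.8 = 5.588
  bachelor's degree, evening shift: 0.17 × 43.1 = 7.327
  graduate degree, day shift: 0.18 × 64.2 = 11.556
  graduate degree, evening shift: 0.14 × 47.3 = 6.622
Post-stratified estimate = 57.269 → 57.3%.

57.3%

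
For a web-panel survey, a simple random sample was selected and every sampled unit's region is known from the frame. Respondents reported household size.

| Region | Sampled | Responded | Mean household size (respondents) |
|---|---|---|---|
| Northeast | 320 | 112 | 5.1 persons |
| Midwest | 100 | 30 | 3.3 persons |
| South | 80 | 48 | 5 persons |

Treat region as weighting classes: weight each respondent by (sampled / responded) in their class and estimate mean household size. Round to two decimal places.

4.72

Class response rates: Northeast 112/320 = 35%, Midwest 30/100 = 30%, South 48/80 = 60%.
Weighting each respondent by the inverse class response rate inflates each class back to its sampled size, so the class weight is n_sampled:
  Northeast: 320 × 5.1 = 1632
  Midwest: 100 × 3.3 = 330
  South: 80 × 5 = 400
Adjusted estimate = 2362 / 500 = 4.724 → 4.72.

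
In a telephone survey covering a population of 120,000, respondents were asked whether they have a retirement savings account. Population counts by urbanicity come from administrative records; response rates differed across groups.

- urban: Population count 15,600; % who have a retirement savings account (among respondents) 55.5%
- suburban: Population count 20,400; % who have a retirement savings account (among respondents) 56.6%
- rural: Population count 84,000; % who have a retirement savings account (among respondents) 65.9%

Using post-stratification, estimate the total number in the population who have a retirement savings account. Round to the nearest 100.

75,600

Apply each group's respondent rate to its population count:
  urban: 15,600 × 55.5% = 8658
  suburban: 20,400 × 56.6% = 11546.4
  rural: 84,000 × 65.9% = 55,356
Estimated total = 75560.4 → 75,600.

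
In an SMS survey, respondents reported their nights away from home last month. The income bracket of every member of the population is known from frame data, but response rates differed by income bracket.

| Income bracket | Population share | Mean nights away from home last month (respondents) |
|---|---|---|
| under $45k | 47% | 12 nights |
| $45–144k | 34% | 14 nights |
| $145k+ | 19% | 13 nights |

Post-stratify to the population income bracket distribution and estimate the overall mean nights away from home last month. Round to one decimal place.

Each cell contributes population-share × respondent value:
  under $45k: 0.47 × 12 = 5.64
  $45–144k: 0.34 × 14 = 4.76
  $145k+: 0.19 × 13 = 2.47
Post-stratified estimate = 12.87 → 12.9.

12.9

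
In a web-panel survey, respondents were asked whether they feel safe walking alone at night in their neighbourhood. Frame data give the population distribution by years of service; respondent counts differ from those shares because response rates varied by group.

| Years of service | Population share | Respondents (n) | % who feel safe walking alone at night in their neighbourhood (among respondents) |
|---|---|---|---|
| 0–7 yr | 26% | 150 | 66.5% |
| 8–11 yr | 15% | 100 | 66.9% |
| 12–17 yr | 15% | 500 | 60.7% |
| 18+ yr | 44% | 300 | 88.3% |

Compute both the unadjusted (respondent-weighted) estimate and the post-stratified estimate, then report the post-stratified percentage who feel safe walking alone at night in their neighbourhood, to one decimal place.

Without adjustment, the pooled respondent share is:
  (150/1050)×66.5 + (100/1050)×66.9 + (500/1050)×60.7 + (300/1050)×88.3 = 70.0048%
Post-stratified estimate weights by population shares:
  0.26×66.5 + 0.15×66.9 + 0.15×60.7 + 0.44×88.3 = 75.282%

75.3%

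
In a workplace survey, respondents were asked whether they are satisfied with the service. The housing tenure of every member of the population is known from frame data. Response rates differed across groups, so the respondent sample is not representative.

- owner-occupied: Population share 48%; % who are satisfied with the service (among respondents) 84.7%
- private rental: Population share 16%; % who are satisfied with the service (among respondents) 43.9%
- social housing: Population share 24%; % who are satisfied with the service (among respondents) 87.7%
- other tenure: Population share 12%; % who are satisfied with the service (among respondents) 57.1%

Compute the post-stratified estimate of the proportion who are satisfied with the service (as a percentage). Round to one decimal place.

75.6%

Post-stratification weights by population share, not respondent share:
  owner-occupied: 0.48 × 84.7 = 40.656
  private rental: 0.16 × 43.9 = 7.024
  social housing: 0.24 × 87.7 = 21.048
  other tenure: 0.12 × 57.1 = 6.852
Post-stratified estimate = 75.58 → 75.6%.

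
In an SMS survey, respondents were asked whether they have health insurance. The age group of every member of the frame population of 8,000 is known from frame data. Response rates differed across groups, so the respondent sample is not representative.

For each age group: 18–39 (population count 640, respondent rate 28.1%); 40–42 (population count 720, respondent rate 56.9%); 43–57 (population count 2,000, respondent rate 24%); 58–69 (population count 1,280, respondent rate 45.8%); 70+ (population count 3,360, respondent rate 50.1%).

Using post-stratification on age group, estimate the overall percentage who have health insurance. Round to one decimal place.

41.7%

Post-stratification weights by population share, not respondent share:
  18–39: (640/8,000) × 28.1 = 2.248
  40–42: (720/8,000) × 56.9 = 5.121
  43–57: (2,000/8,000) × 24 = 6
  58–69: (1,280/8,000) × 45.8 = 7.328
  70+: (3,360/8,000) × 50.1 = 21.042
Post-stratified estimate = 41.739 → 41.7%.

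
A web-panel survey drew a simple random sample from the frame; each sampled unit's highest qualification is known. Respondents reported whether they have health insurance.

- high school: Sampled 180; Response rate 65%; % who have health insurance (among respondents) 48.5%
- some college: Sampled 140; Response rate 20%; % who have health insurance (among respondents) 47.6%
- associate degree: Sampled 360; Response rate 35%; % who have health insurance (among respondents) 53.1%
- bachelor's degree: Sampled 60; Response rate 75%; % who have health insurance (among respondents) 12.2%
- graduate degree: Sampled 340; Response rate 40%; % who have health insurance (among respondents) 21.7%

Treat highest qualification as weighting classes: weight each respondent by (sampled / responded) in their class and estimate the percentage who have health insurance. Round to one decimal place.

With weight = n_sampled/n_responded per class, the weighted class total is n_sampled:
  high school: 180 × 48.5 = 8730
  some college: 140 × 47.6 = 6664
  associate degree: 360 × 53.1 = 19,116
  bachelor's degree: 60 × 12.2 = 732
  graduate degree: 340 × 21.7 = 7378
Adjusted estimate = 42,620 / 1,080 = 39.463 → 39.5%.

39.5%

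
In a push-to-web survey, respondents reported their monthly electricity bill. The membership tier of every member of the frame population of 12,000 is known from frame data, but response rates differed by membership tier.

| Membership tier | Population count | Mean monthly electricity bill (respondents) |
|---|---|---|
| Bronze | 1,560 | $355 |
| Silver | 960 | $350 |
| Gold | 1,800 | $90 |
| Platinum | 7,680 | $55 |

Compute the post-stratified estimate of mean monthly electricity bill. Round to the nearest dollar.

Weight each group's respondent value by its population share:
  Bronze: (1,560/12,000) × 355 = 46.15
  Silver: (960/12,000) × 350 = 28
  Gold: (1,800/12,000) × 90 = 13.5
  Platinum: (7,680/12,000) × 55 = 35.2
Post-stratified estimate = 122.85 → $123.

$123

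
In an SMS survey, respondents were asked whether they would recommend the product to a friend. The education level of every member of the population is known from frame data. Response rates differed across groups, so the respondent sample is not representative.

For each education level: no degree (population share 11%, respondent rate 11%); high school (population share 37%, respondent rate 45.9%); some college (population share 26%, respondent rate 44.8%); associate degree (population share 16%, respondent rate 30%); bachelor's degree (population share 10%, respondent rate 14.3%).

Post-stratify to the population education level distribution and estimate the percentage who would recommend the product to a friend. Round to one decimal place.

36.1%

Post-stratification weights by population share, not respondent share:
  no degree: 0.11 × 11 = 1.21
  high school: 0.37 × 45.9 = 16.983
  some college: 0.26 × 44.8 = 11.648
  associate degree: 0.16 × 30 = 4.8
  bachelor's degree: 0.1 × 14.3 = 1.43
Post-stratified estimate = 36.071 → 36.1%.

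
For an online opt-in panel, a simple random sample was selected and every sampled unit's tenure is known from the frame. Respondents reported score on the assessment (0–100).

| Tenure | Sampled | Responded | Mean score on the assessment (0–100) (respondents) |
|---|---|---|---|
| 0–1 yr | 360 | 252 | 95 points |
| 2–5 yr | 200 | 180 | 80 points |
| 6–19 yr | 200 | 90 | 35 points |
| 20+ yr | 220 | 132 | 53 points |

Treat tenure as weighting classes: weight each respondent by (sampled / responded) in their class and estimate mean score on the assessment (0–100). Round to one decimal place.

70.3

Class response rates: 0–1 yr 252/360 = 70%, 2–5 yr 180/200 = 90%, 6–19 yr 90/200 = 45%, 20+ yr 132/220 = 60%.
Weighting each respondent by the inverse class response rate inflates each class back to its sampled size, so the class weight is n_sampled:
  0–1 yr: 360 × 95 = 34,200
  2–5 yr: 200 × 80 = 16,000
  6–19 yr: 200 × 35 = 7000
  20+ yr: 220 × 53 = 11,660
Adjusted estimate = 68,860 / 980 = 70.2653 → 70.3.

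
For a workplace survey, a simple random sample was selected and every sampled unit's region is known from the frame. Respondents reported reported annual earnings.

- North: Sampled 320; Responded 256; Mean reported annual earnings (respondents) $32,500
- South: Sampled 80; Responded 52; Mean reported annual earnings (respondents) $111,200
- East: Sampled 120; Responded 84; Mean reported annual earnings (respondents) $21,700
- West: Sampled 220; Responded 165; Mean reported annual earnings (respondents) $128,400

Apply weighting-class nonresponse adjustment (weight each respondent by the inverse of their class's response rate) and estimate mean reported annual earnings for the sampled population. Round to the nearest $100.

$67,800

Response rates by class: North 256/320 = 80%, South 52/80 = 65%, East 84/120 = 70%, West 165/220 = 75%.
Each respondent's weight = sampled/responded in their class; summing within a class gives n_sampled, so:
  North: 320 × 32,500 = 10,400,000
  South: 80 × 111,200 = 8,896,000
  East: 120 × 21,700 = 2,604,000
  West: 220 × 128,400 = 28,248,000
Adjusted estimate = 50,148,000 / 740 = 67767.6 → $67,800.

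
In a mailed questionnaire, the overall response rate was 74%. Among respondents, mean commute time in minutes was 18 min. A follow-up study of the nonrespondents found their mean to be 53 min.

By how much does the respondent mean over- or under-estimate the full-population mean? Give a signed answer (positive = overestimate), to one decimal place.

Nonresponse fraction = 1 − 0.74 = 0.26.
Bias = (nonresponse fraction) × (respondent mean − nonrespondent mean)
     = 0.26 × (18 − 53) = 0.26 × -35 = -9.1.

-9.1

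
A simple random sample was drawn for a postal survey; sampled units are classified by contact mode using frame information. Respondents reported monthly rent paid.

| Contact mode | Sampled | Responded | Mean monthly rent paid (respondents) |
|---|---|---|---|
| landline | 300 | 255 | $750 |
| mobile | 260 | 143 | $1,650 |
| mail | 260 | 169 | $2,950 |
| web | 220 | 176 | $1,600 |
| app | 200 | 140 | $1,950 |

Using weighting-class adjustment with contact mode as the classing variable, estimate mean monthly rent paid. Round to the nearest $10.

Class response rates: landline 255/300 = 85%, mobile 143/260 = 55%, mail 169/260 = 65%, web 176/220 = 80%, app 140/200 = 70%.
Each respondent's weight = sampled/responded in their class; summing within a class gives n_sampled, so:
  landline: 300 × 750 = 225,000
  mobile: 260 × 1650 = 429,000
  mail: 260 × 2950 = 767,000
  web: 220 × 1600 = 352,000
  app: 200 × 1950 = 390,000
Adjusted estimate = 2,163,000 / 1,240 = 1744.35 → $1,740.

$1,740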